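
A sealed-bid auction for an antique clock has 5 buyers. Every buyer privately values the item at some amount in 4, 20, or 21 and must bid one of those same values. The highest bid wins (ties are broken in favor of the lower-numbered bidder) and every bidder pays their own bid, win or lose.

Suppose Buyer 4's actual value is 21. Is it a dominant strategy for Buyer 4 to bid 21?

Consider the case where Buyer 1 bids 4, Buyer 2 bids 4, Buyer 3 bids 4 and Buyer 5 bids 4.
Truthful bid 21: wins, pays 21, utility 21 - 21 = 0.
Bid 20 instead: wins, pays 20, utility 21 - 20 = 1.
Since 1 > 0, bidding 20 is strictly better here, so truthful bidding is not dominant.

No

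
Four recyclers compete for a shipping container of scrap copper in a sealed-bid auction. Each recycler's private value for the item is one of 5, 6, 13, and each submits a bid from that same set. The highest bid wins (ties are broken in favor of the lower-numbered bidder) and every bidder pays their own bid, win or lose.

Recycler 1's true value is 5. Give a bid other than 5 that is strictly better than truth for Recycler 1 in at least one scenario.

Suppose Recycler 2 bids 5, Recycler 3 bids 5 and Recycler 4 bids 6.
Bid 5: loses but pays 5, utility -5.
Bid 6: wins, pays 6, utility 5 - 6 = -1.
So bidding 6 beats truth here (-1 > -5).

6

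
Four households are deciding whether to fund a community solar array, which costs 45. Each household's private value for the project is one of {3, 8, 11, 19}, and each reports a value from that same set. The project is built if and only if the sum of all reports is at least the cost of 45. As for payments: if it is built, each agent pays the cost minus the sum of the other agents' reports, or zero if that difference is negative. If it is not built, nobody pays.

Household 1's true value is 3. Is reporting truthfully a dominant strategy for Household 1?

Check each profile of the others' reports and compare truth against every alternative report.
Others report (8, 11, 19): truth gives 0, best alternative gives -4.
Others report (8, 19, 11): truth gives 0, best alternative gives -4.
Others report (11, 8, 19): truth gives 0, best alternative gives -4.
Others report (11, 19, 8): truth gives 0, best alternative gives -4.
Others report (19, 8, 11): truth gives 0, best alternative gives -4.
Others report (19, 11, 8): truth gives 0, best alternative gives -4.
(Remaining 58 profiles checked similarly; truth is weakly best in each.)
In every case the truthful report is at least as good as any alternative, so it is a dominant strategy.

Yes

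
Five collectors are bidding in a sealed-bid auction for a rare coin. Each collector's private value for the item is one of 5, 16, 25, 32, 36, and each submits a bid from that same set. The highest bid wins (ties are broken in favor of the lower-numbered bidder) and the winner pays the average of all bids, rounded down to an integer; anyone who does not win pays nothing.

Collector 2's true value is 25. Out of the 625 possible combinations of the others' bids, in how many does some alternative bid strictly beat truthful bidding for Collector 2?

Others bid (5, 5, 5, 5): truth gives 16; bid 16 gives 18 > 16. Violating.
Others bid (5, 5, 5, 16): truth gives 14; bid 16 gives 16 > 14. Violating.
Others bid (5, 5, 5, 32): truth gives 0; bid 32 gives 10 > 0. Violating.
Others bid (5, 5, 5, 36): truth gives 0; bid 36 gives 8 > 0. Violating.
Others bid (5, 5, 5, 25): truth gives 12; no alternative beats it.
Others bid (5, 5, 16, 25): truth gives 10; no alternative beats it.
(Checking all 625 profiles: 204 have a profitable deviation, 421 do not.)

204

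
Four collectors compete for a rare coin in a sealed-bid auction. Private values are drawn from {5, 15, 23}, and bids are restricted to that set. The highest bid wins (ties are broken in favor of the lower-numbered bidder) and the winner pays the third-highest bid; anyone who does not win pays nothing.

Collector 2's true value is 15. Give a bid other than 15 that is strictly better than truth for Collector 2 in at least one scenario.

Suppose Collector 1 bids 5, Collector 3 bids 5 and Collector 4 bids 23.
Bid 15: loses, pays 0, utility 0.
Bid 23: wins, pays 5, utility 15 - 5 = 10.
So bidding 23 beats truth here (10 > 0).

23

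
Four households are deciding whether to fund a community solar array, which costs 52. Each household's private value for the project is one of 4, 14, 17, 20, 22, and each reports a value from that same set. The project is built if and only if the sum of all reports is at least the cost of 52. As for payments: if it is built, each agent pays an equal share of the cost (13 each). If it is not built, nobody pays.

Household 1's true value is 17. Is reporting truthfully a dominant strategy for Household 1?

No

Consider the case where Household 2 reports 4, Household 3 reports 4 and Household 4 reports 22.
Truthful report 17: project not built, utility 0.
Report 22 instead: project built, pays 13, utility 17 - 13 = 4.
Since 4 > 0, reporting 22 is strictly better here, so truthful reporting is not dominant.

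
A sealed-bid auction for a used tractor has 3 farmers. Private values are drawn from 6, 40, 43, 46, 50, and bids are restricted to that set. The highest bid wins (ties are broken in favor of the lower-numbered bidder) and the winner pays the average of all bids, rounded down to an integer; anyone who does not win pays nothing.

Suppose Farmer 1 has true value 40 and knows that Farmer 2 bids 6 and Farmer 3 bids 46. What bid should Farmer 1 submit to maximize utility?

46

Bid 6: loses, pays 0, utility 0.
Bid 40: loses, pays 0, utility 0.
Bid 43: loses, pays 0, utility 0.
Bid 46: wins, pays 32, utility 40 - 32 = 8.
Bid 50: wins, pays 34, utility 40 - 34 = 6.
The best choice is 46 with utility 8.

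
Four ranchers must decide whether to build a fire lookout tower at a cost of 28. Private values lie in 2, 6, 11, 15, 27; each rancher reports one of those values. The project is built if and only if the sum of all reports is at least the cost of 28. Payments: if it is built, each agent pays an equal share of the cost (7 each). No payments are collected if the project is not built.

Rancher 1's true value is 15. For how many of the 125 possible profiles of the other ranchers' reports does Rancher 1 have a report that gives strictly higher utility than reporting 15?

4

Others report (2, 2, 2): truth gives 0; report 27 gives 8 > 0. Violating.
Others report (2, 2, 6): truth gives 0; report 27 gives 8 > 0. Violating.
Others report (2, 6, 2): truth gives 0; report 27 gives 8 > 0. Violating.
Others report (6, 2, 2): truth gives 0; report 27 gives 8 > 0. Violating.
Others report (2, 2, 11): truth gives 8; no alternative beats it.
Others report (2, 2, 15): truth gives 8; no alternative beats it.
(Checking all 125 profiles: 4 have a profitable deviation, 121 do not.)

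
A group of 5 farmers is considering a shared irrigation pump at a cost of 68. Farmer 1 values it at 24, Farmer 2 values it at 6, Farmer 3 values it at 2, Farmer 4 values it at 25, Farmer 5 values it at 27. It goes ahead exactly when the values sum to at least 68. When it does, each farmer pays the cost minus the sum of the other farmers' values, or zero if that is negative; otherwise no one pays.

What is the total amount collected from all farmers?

Total value 84 ≥ cost 68, so it is built.
Farmer 1: others sum to 60; max(0, 68 - 60) = 8.
Farmer 2: others sum to 78; max(0, 68 - 78) = 0.
Farmer 3: others sum to 82; max(0, 68 - 82) = 0.
Farmer 4: others sum to 59; max(0, 68 - 59) = 9.
Farmer 5: others sum to 57; max(0, 68 - 57) = 11.
Total collected = 8 + 0 + 0 + 9 + 11 = 28.

28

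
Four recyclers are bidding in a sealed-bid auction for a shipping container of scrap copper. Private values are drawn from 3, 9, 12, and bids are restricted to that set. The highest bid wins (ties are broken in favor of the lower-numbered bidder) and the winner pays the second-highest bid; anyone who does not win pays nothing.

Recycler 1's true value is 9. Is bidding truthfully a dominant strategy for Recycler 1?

Yes

Check each profile of the others' bids and compare truth against every alternative bid.
Others bid (3, 3, 3): truth gives 6, best alternative gives 6.
Others bid (3, 3, 9): truth gives 0, best alternative gives 0.
Others bid (3, 3, 12): truth gives 0, best alternative gives 0.
Others bid (3, 9, 3): truth gives 0, best alternative gives 0.
Others bid (3, 9, 9): truth gives 0, best alternative gives 0.
Others bid (3, 9, 12): truth gives 0, best alternative gives 0.
(Remaining 21 profiles checked similarly; truth is weakly best in each.)
In every case the truthful bid is at least as good as any alternative, so it is a dominant strategy.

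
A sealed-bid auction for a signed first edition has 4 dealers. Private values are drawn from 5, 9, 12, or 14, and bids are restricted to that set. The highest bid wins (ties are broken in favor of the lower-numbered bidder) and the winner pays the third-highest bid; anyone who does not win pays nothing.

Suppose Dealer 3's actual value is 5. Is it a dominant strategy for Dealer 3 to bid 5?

Check each profile of the others' bids and compare truth against every alternative bid.
Others bid (5, 5, 5): truth gives 0, best alternative gives 0.
Others bid (5, 5, 9): truth gives 0, best alternative gives 0.
Others bid (5, 5, 12): truth gives 0, best alternative gives 0.
Others bid (5, 5, 14): truth gives 0, best alternative gives 0.
Others bid (5, 9, 5): truth gives 0, best alternative gives 0.
Others bid (5, 9, 9): truth gives 0, best alternative gives 0.
(Remaining 58 profiles checked similarly; truth is weakly best in each.)
In every case the truthful bid is at least as good as any alternative, so it is a dominant strategy.

Yes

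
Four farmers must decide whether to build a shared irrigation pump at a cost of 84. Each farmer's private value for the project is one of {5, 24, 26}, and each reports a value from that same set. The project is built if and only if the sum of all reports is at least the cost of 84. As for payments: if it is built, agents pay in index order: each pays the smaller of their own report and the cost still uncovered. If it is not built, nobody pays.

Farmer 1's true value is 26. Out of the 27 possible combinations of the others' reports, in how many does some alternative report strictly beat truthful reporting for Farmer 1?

Others report (24, 24, 24): truth gives 0; report 24 gives 2 > 0. Violating.
Others report (24, 24, 26): truth gives 0; report 24 gives 2 > 0. Violating.
Others report (24, 26, 24): truth gives 0; report 24 gives 2 > 0. Violating.
Others report (24, 26, 26): truth gives 0; report 24 gives 2 > 0. Violating.
Others report (5, 5, 5): truth gives 0; no alternative beats it.
Others report (5, 5, 24): truth gives 0; no alternative beats it.
(Checking all 27 profiles: 8 have a profitable deviation, 19 do not.)

8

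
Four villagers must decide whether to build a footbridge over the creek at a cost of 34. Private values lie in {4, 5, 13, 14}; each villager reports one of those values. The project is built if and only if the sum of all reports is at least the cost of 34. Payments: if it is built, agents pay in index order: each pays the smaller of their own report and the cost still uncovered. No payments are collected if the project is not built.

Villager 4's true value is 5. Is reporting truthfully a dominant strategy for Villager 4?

Check each profile of the others' reports and compare truth against every alternative report.
Others report (13, 13, 13): truth gives 5, best alternative gives 5.
Others report (13, 13, 14): truth gives 5, best alternative gives 5.
Others report (13, 14, 13): truth gives 5, best alternative gives 5.
Others report (13, 14, 14): truth gives 5, best alternative gives 5.
Others report (14, 13, 13): truth gives 5, best alternative gives 5.
Others report (14, 13, 14): truth gives 5, best alternative gives 5.
(Remaining 58 profiles checked similarly; truth is weakly best in each.)
In every case the truthful report is at least as good as any alternative, so it is a dominant strategy.

Yes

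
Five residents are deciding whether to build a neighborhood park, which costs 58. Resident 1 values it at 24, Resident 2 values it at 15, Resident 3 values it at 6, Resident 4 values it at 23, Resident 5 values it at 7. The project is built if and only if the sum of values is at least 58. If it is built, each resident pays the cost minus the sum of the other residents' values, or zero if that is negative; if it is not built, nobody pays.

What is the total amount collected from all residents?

Total value 75 ≥ cost 58, so it is built.
Resident 1: others sum to 51; max(0, 58 - 51) = 7.
Resident 2: others sum to 60; max(0, 58 - 60) = 0.
Resident 3: others sum to 69; max(0, 58 - 69) = 0.
Resident 4: others sum to 52; max(0, 58 - 52) = 6.
Resident 5: others sum to 68; max(0, 58 - 68) = 0.
Total collected = 7 + 0 + 0 + 6 + 0 = 13.

13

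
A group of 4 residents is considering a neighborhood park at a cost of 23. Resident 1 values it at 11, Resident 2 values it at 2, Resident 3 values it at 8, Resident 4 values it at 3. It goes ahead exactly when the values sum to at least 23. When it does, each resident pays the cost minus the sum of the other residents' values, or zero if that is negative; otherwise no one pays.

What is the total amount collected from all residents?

20

Total value 24 ≥ cost 23, so it is built.
Resident 1: others sum to 13; max(0, 23 - 13) = 10.
Resident 2: others sum to 22; max(0, 23 - 22) = 1.
Resident 3: others sum to 16; max(0, 23 - 16) = 7.
Resident 4: others sum to 21; max(0, 23 - 21) = 2.
Total collected = 10 + 1 + 7 + 2 = 20.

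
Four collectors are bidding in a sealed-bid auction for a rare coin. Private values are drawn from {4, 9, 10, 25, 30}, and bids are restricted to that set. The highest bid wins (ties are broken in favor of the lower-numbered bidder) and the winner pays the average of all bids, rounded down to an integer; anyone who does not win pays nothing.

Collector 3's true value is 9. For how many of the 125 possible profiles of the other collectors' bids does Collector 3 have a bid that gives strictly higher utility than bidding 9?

8

Others bid (4, 4, 10): truth gives 0; bid 10 gives 2 > 0. Violating.
Others bid (4, 9, 4): truth gives 0; bid 10 gives 3 > 0. Violating.
Others bid (4, 9, 9): truth gives 0; bid 10 gives 1 > 0. Violating.
Others bid (4, 9, 10): truth gives 0; bid 10 gives 1 > 0. Violating.
Others bid (4, 4, 4): truth gives 4; no alternative beats it.
Others bid (4, 4, 9): truth gives 3; no alternative beats it.
(Checking all 125 profiles: 8 have a profitable deviation, 117 do not.)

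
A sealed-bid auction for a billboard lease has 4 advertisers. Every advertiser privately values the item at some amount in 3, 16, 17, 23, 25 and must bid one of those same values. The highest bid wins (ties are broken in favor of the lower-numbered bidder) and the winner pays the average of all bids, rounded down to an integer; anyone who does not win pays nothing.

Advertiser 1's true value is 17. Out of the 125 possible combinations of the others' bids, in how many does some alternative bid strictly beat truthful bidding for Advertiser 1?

22

Others bid (3, 3, 3): truth gives 11; bid 3 gives 14 > 11. Violating.
Others bid (3, 3, 23): truth gives 0; bid 23 gives 4 > 0. Violating.
Others bid (3, 3, 25): truth gives 0; bid 25 gives 3 > 0. Violating.
Others bid (3, 16, 16): truth gives 4; bid 16 gives 5 > 4. Violating.
Others bid (3, 3, 16): truth gives 8; no alternative beats it.
Others bid (3, 3, 17): truth gives 7; no alternative beats it.
(Checking all 125 profiles: 22 have a profitable deviation, 103 do not.)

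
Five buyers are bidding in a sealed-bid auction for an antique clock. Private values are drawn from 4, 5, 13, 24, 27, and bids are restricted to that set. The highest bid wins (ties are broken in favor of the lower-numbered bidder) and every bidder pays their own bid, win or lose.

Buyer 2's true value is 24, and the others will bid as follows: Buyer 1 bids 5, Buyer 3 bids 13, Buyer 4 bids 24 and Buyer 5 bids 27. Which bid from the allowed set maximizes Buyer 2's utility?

27

Bid 4: loses but pays 4, utility -4.
Bid 5: loses but pays 5, utility -5.
Bid 13: loses but pays 13, utility -13.
Bid 24: loses but pays 24, utility -24.
Bid 27: wins, pays 27, utility 24 - 27 = -3.
The best choice is 27 with utility -3.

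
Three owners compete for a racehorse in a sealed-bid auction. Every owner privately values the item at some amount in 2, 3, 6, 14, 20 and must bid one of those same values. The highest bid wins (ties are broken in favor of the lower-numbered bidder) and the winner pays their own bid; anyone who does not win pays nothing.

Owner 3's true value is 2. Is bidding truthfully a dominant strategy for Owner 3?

Yes

Check each profile of the others' bids and compare truth against every alternative bid.
Others bid (2, 2): truth gives 0, best alternative gives -1.
Others bid (2, 3): truth gives 0, best alternative gives 0.
Others bid (2, 6): truth gives 0, best alternative gives 0.
Others bid (2, 14): truth gives 0, best alternative gives 0.
Others bid (2, 20): truth gives 0, best alternative gives 0.
Others bid (3, 2): truth gives 0, best alternative gives 0.
(Remaining 19 profiles checked similarly; truth is weakly best in each.)
In every case the truthful bid is at least as good as any alternative, so it is a dominant strategy.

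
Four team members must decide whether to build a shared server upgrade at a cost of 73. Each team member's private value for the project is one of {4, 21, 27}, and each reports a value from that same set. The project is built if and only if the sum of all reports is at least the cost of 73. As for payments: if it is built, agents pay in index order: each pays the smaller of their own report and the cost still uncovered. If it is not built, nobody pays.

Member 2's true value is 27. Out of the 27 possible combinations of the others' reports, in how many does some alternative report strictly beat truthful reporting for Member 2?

17

Others report (4, 21, 27): truth gives 0; report 21 gives 6 > 0. Violating.
Others report (4, 27, 21): truth gives 0; report 21 gives 6 > 0. Violating.
Others report (4, 27, 27): truth gives 0; report 21 gives 6 > 0. Violating.
Others report (21, 4, 27): truth gives 0; report 21 gives 6 > 0. Violating.
Others report (4, 4, 4): truth gives 0; no alternative beats it.
Others report (4, 4, 21): truth gives 0; no alternative beats it.
(Checking all 27 profiles: 17 have a profitable deviation, 10 do not.)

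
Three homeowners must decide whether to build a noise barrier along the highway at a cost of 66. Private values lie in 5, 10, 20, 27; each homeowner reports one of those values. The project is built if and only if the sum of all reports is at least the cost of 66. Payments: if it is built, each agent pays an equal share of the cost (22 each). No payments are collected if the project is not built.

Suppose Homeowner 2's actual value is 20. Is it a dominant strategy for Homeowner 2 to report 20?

Consider the case where Homeowner 1 reports 20 and Homeowner 3 reports 27.
Truthful report 20: project built, pays 22, utility 20 - 22 = -2.
Report 5 instead: project not built, utility 0.
Since 0 > -2, reporting 5 is strictly better here, so truthful reporting is not dominant.

No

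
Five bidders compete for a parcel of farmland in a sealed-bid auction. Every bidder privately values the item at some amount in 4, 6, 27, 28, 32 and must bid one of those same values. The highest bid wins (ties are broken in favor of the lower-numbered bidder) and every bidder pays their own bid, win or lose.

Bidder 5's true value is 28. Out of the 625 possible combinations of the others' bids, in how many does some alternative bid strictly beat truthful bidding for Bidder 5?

Others bid (4, 4, 4, 4): truth gives 0; bid 6 gives 22 > 0. Violating.
Others bid (4, 4, 4, 6): truth gives 0; bid 27 gives 1 > 0. Violating.
Others bid (4, 4, 4, 28): truth gives -28; bid 4 gives -4 > -28. Violating.
Others bid (4, 4, 4, 32): truth gives -28; bid 4 gives -4 > -28. Violating.
Others bid (4, 4, 4, 27): truth gives 0; no alternative beats it.
Others bid (4, 4, 6, 27): truth gives 0; no alternative beats it.
(Checking all 625 profiles: 560 have a profitable deviation, 65 do not.)

560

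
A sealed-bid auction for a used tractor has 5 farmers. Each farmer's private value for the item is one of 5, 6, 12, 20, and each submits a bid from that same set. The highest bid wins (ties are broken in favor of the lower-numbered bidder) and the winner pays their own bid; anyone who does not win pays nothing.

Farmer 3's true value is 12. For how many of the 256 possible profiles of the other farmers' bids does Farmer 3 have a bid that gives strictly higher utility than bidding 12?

Others bid (5, 5, 5, 5): truth gives 0; bid 6 gives 6 > 0. Violating.
Others bid (5, 5, 5, 6): truth gives 0; bid 6 gives 6 > 0. Violating.
Others bid (5, 5, 6, 5): truth gives 0; bid 6 gives 6 > 0. Violating.
Others bid (5, 5, 6, 6): truth gives 0; bid 6 gives 6 > 0. Violating.
Others bid (5, 5, 5, 12): truth gives 0; no alternative beats it.
Others bid (5, 5, 5, 20): truth gives 0; no alternative beats it.
(Checking all 256 profiles: 4 have a profitable deviation, 252 do not.)

4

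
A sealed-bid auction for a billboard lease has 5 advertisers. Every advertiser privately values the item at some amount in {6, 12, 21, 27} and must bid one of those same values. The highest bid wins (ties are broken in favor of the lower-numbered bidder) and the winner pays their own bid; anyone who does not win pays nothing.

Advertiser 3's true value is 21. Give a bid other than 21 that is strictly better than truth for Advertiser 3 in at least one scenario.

Suppose Advertiser 1 bids 6, Advertiser 2 bids 6, Advertiser 4 bids 6 and Advertiser 5 bids 6.
Bid 21: wins, pays 21, utility 21 - 21 = 0.
Bid 12: wins, pays 12, utility 21 - 12 = 9.
So bidding 12 beats truth here (9 > 0).

12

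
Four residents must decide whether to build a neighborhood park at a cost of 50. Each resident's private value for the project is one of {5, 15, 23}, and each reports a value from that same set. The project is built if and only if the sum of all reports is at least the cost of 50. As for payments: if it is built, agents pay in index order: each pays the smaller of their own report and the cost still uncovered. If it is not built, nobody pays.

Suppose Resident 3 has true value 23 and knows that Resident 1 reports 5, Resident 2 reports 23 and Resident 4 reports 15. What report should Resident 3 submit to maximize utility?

Report 5: project not built, utility 0.
Report 15: project built, pays 15, utility 23 - 15 = 8.
Report 23: project built, pays 22, utility 23 - 22 = 1.
The best choice is 15 with utility 8.

15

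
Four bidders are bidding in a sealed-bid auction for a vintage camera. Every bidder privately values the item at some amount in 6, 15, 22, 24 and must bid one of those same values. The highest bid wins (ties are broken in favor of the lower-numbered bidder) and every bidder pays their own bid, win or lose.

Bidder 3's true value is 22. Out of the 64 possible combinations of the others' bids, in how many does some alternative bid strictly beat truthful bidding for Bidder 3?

54

Others bid (6, 6, 6): truth gives 0; bid 15 gives 7 > 0. Violating.
Others bid (6, 6, 15): truth gives 0; bid 15 gives 7 > 0. Violating.
Others bid (6, 6, 24): truth gives -22; bid 24 gives -2 > -22. Violating.
Others bid (6, 15, 24): truth gives -22; bid 24 gives -2 > -22. Violating.
Others bid (6, 6, 22): truth gives 0; no alternative beats it.
Others bid (6, 15, 6): truth gives 0; no alternative beats it.
(Checking all 64 profiles: 54 have a profitable deviation, 10 do not.)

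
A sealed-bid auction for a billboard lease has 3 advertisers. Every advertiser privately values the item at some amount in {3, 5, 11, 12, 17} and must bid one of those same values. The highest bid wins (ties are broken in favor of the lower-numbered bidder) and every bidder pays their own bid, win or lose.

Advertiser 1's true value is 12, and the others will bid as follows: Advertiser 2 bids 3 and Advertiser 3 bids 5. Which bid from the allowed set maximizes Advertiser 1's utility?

Bid 3: loses but pays 3, utility -3.
Bid 5: wins, pays 5, utility 12 - 5 = 7.
Bid 11: wins, pays 11, utility 12 - 11 = 1.
Bid 12: wins, pays 12, utility 12 - 12 = 0.
Bid 17: wins, pays 17, utility 12 - 17 = -5.
The best choice is 5 with utility 7.

5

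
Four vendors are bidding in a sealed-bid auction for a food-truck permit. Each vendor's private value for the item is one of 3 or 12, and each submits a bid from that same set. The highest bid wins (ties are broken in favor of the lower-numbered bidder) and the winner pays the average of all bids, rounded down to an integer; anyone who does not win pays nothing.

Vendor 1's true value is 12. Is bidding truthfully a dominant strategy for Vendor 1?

No

Consider the case where Vendor 2 bids 3, Vendor 3 bids 3 and Vendor 4 bids 3.
Truthful bid 12: wins, pays 5, utility 12 - 5 = 7.
Bid 3 instead: wins, pays 3, utility 12 - 3 = 9.
Since 9 > 7, bidding 3 is strictly better here, so truthful bidding is not dominant.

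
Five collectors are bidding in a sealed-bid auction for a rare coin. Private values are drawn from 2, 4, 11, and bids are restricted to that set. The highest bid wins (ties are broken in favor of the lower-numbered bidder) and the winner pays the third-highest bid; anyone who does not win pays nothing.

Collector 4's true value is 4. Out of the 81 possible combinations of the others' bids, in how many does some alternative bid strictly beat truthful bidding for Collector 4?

Others bid (2, 2, 2, 11): truth gives 0; bid 11 gives 2 > 0. Violating.
Others bid (2, 2, 4, 2): truth gives 0; bid 11 gives 2 > 0. Violating.
Others bid (2, 4, 2, 2): truth gives 0; bid 11 gives 2 > 0. Violating.
Others bid (4, 2, 2, 2): truth gives 0; bid 11 gives 2 > 0. Violating.
Others bid (2, 2, 2, 2): truth gives 2; no alternative beats it.
Others bid (2, 2, 2, 4): truth gives 2; no alternative beats it.
(Checking all 81 profiles: 4 have a profitable deviation, 77 do not.)

4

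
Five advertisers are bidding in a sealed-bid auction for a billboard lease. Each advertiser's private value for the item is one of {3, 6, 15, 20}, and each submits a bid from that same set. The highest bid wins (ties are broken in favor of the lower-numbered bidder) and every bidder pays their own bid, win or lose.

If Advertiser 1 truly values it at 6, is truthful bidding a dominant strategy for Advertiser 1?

Consider the case where Advertiser 2 bids 3, Advertiser 3 bids 3, Advertiser 4 bids 3 and Advertiser 5 bids 3.
Truthful bid 6: wins, pays 6, utility 6 - 6 = 0.
Bid 3 instead: wins, pays 3, utility 6 - 3 = 3.
Since 3 > 0, bidding 3 is strictly better here, so truthful bidding is not dominant.

No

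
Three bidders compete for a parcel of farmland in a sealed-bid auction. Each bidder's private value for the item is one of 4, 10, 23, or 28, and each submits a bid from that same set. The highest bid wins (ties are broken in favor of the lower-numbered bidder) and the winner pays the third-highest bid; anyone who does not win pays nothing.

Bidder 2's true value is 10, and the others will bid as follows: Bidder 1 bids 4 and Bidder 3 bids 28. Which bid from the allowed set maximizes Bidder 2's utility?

Bid 4: loses, pays 0, utility 0.
Bid 10: loses, pays 0, utility 0.
Bid 23: loses, pays 0, utility 0.
Bid 28: wins, pays 4, utility 10 - 4 = 6.
The best choice is 28 with utility 6.

28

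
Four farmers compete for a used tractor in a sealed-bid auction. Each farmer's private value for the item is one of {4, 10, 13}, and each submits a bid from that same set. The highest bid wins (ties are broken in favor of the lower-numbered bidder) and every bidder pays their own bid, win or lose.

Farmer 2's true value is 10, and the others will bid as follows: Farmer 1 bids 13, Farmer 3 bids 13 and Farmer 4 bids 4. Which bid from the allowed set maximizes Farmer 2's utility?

4

Bid 4: loses but pays 4, utility -4.
Bid 10: loses but pays 10, utility -10.
Bid 13: loses but pays 13, utility -13.
The best choice is 4 with utility -4.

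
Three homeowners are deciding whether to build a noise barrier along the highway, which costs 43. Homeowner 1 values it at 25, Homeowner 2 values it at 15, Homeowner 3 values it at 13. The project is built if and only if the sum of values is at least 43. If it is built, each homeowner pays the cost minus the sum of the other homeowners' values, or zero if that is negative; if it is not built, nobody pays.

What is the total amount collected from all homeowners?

Total value 53 ≥ cost 43, so it is built.
Homeowner 1: others sum to 28; max(0, 43 - 28) = 15.
Homeowner 2: others sum to 38; max(0, 43 - 38) = 5.
Homeowner 3: others sum to 40; max(0, 43 - 40) = 3.
Total collected = 15 + 5 + 3 = 23.

23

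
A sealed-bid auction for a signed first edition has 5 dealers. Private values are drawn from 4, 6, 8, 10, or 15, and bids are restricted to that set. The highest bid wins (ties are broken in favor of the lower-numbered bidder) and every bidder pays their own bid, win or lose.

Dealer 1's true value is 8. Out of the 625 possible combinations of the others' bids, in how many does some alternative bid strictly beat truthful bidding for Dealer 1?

Others bid (4, 4, 4, 4): truth gives 0; bid 4 gives 4 > 0. Violating.
Others bid (4, 4, 4, 6): truth gives 0; bid 6 gives 2 > 0. Violating.
Others bid (4, 4, 4, 10): truth gives -8; bid 10 gives -2 > -8. Violating.
Others bid (4, 4, 4, 15): truth gives -8; bid 4 gives -4 > -8. Violating.
Others bid (4, 4, 4, 8): truth gives 0; no alternative beats it.
Others bid (4, 4, 6, 8): truth gives 0; no alternative beats it.
(Checking all 625 profiles: 560 have a profitable deviation, 65 do not.)

560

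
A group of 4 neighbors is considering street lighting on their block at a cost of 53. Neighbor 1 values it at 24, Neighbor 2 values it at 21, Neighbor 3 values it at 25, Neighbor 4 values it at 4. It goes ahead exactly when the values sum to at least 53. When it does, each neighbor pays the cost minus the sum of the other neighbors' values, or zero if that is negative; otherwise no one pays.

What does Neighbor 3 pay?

4

Total value 74 ≥ cost 53, so the project is built.
The other neighbors' values sum to 49.
Cost minus that sum is 53 - 49 = 4.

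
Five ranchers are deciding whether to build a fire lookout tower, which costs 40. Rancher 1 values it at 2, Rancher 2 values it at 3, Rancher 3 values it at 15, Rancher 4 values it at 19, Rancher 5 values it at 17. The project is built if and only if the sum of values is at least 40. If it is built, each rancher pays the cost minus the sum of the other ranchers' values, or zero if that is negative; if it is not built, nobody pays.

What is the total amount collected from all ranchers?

Total value 56 ≥ cost 40, so it is built.
Rancher 1: others sum to 54; max(0, 40 - 54) = 0.
Rancher 2: others sum to 53; max(0, 40 - 53) = 0.
Rancher 3: others sum to 41; max(0, 40 - 41) = 0.
Rancher 4: others sum to 37; max(0, 40 - 37) = 3.
Rancher 5: others sum to 39; max(0, 40 - 39) = 1.
Total collected = 0 + 0 + 0 + 3 + 1 = 4.

4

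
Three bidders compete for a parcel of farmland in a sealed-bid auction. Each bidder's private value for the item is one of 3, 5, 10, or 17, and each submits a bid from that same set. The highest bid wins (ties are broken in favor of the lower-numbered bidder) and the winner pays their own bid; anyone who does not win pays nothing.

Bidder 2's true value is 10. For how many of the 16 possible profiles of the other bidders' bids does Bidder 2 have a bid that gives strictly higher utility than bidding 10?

2

Others bid (3, 3): truth gives 0; bid 5 gives 5 > 0. Violating.
Others bid (3, 5): truth gives 0; bid 5 gives 5 > 0. Violating.
Others bid (3, 10): truth gives 0; no alternative beats it.
Others bid (3, 17): truth gives 0; no alternative beats it.
(Checking all 16 profiles: 2 have a profitable deviation, 14 do not.)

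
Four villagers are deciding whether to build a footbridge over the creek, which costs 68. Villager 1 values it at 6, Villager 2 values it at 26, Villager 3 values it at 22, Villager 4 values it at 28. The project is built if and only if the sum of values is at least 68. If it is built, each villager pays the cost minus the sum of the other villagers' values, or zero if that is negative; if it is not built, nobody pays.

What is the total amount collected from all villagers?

34

Total value 82 ≥ cost 68, so it is built.
Villager 1: others sum to 76; max(0, 68 - 76) = 0.
Villager 2: others sum to 56; max(0, 68 - 56) = 12.
Villager 3: others sum to 60; max(0, 68 - 60) = 8.
Villager 4: others sum to 54; max(0, 68 - 54) = 14.
Total collected = 0 + 12 + 8 + 14 = 34.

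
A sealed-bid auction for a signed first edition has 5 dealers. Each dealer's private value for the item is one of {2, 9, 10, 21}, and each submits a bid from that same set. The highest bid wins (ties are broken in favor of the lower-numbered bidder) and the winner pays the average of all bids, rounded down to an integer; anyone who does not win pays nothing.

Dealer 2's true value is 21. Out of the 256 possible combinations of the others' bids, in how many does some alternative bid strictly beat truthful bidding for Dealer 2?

Others bid (2, 2, 2, 2): truth gives 16; bid 9 gives 18 > 16. Violating.
Others bid (2, 2, 2, 9): truth gives 14; bid 9 gives 17 > 14. Violating.
Others bid (2, 2, 2, 10): truth gives 14; bid 10 gives 16 > 14. Violating.
Others bid (2, 2, 9, 2): truth gives 14; bid 9 gives 17 > 14. Violating.
Others bid (2, 2, 2, 21): truth gives 12; no alternative beats it.
Others bid (2, 2, 9, 21): truth gives 10; no alternative beats it.
(Checking all 256 profiles: 54 have a profitable deviation, 202 do not.)

54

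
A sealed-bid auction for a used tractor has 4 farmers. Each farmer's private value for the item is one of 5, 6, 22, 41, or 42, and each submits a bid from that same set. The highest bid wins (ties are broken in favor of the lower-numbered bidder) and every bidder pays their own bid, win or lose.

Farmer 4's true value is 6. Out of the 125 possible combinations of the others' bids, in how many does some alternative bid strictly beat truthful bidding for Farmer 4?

Others bid (5, 5, 6): truth gives -6; bid 5 gives -5 > -6. Violating.
Others bid (5, 5, 22): truth gives -6; bid 5 gives -5 > -6. Violating.
Others bid (5, 5, 41): truth gives -6; bid 5 gives -5 > -6. Violating.
Others bid (5, 5, 42): truth gives -6; bid 5 gives -5 > -6. Violating.
Others bid (5, 5, 5): truth gives 0; no alternative beats it.
(Checking all 125 profiles: 124 have a profitable deviation, 1 does not.)

124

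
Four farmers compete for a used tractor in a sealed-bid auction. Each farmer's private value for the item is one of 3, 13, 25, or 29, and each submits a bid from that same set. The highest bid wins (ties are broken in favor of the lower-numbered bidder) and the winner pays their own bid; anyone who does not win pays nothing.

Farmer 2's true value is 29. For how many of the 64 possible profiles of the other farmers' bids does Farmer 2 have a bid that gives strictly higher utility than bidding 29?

18

Others bid (3, 3, 3): truth gives 0; bid 13 gives 16 > 0. Violating.
Others bid (3, 3, 13): truth gives 0; bid 13 gives 16 > 0. Violating.
Others bid (3, 3, 25): truth gives 0; bid 25 gives 4 > 0. Violating.
Others bid (3, 13, 3): truth gives 0; bid 13 gives 16 > 0. Violating.
Others bid (3, 3, 29): truth gives 0; no alternative beats it.
Others bid (3, 13, 29): truth gives 0; no alternative beats it.
(Checking all 64 profiles: 18 have a profitable deviation, 46 do not.)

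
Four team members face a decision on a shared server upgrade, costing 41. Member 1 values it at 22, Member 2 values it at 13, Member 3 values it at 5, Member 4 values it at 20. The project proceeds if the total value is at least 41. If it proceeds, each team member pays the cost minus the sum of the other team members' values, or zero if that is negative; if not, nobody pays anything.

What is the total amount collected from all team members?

Total value 60 ≥ cost 41, so it is built.
Member 1: others sum to 38; max(0, 41 - 38) = 3.
Member 2: others sum to 47; max(0, 41 - 47) = 0.
Member 3: others sum to 55; max(0, 41 - 55) = 0.
Member 4: others sum to 40; max(0, 41 - 40) = 1.
Total collected = 3 + 0 + 0 + 1 = 4.

4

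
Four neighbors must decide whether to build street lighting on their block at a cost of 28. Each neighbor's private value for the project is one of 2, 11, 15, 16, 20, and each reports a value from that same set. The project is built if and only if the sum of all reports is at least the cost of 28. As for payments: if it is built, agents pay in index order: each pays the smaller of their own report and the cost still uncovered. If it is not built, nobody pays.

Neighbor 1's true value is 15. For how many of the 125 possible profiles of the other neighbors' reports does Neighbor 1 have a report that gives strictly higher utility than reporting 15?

Others report (2, 2, 15): truth gives 0; report 11 gives 4 > 0. Violating.
Others report (2, 2, 16): truth gives 0; report 11 gives 4 > 0. Violating.
Others report (2, 2, 20): truth gives 0; report 11 gives 4 > 0. Violating.
Others report (2, 11, 11): truth gives 0; report 11 gives 4 > 0. Violating.
Others report (2, 2, 2): truth gives 0; no alternative beats it.
Others report (2, 2, 11): truth gives 0; no alternative beats it.
(Checking all 125 profiles: 121 have a profitable deviation, 4 do not.)

121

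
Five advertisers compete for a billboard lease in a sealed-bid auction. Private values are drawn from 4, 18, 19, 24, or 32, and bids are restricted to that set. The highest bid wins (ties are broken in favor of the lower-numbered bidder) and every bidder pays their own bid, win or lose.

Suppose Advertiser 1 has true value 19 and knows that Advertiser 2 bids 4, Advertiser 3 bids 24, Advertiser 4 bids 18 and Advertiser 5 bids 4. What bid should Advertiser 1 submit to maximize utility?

4

Bid 4: loses but pays 4, utility -4.
Bid 18: loses but pays 18, utility -18.
Bid 19: loses but pays 19, utility -19.
Bid 24: wins, pays 24, utility 19 - 24 = -5.
Bid 32: wins, pays 32, utility 19 - 32 = -13.
The best choice is 4 with utility -4.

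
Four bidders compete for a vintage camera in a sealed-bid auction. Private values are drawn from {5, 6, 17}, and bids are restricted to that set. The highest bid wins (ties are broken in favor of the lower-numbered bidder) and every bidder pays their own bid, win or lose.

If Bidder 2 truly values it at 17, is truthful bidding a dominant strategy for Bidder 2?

No

Consider the case where Bidder 1 bids 5, Bidder 3 bids 5 and Bidder 4 bids 5.
Truthful bid 17: wins, pays 17, utility 17 - 17 = 0.
Bid 6 instead: wins, pays 6, utility 17 - 6 = 11.
Since 11 > 0, bidding 6 is strictly better here, so truthful bidding is not dominant.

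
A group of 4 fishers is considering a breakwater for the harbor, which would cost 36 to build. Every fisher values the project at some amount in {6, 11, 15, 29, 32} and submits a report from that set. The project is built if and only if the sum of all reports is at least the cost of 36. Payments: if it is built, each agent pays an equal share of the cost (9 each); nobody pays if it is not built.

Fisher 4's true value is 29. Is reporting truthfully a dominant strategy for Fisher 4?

Yes

Check each profile of the others' reports and compare truth against every alternative report.
Others report (6, 6, 6): truth gives 20, best alternative gives 20.
Others report (6, 6, 11): truth gives 20, best alternative gives 20.
Others report (6, 6, 15): truth gives 20, best alternative gives 20.
Others report (6, 6, 29): truth gives 20, best alternative gives 20.
Others report (6, 6, 32): truth gives 20, best alternative gives 20.
Others report (6, 11, 6): truth gives 20, best alternative gives 20.
(Remaining 119 profiles checked similarly; truth is weakly best in each.)
In every case the truthful report is at least as good as any alternative, so it is a dominant strategy.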